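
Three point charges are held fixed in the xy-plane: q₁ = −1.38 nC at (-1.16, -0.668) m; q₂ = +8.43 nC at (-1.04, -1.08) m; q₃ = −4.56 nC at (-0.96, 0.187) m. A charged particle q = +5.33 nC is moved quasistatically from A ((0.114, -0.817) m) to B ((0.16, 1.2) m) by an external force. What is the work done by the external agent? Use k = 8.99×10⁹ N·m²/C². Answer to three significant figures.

-1.58×10⁻⁷ J

For quasistatic motion the external work equals the change in potential energy: W_ext = qΔV = q(V_B − V_A).
At A: distances to the source charges are 1.28 m, 1.18 m, 1.47 m; V_A = Σ kqᵢ/rᵢ = 26.5 V.
At B: distances to the source charges are 2.29 m, 2.58 m, 1.51 m; V_B = Σ kqᵢ/rᵢ = -3.16 V.
ΔV = V_B − V_A = -29.6 V.
W_ext = qΔV = (5.33×10⁻⁹ C)(-29.6 V) = -1.58×10⁻⁷ J.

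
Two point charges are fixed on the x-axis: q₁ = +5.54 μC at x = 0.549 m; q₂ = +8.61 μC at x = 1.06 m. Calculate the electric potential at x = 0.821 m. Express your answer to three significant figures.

5.07×10⁵ V

The total potential is the scalar sum of each charge's contribution, V = Σ kqᵢ/rᵢ.
Distances from the field point to each charge: r₁ = 0.272 m, r₂ = 0.239 m.
V = k[(5.54×10⁻⁶)/(0.272) + (8.61×10⁻⁶)/(0.239)] = 5.07×10⁵ V.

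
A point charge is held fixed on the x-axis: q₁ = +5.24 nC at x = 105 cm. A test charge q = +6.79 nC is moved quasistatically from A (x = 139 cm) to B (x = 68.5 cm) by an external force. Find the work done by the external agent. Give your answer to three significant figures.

-6.44×10⁻⁸ J

For quasistatic motion the external work equals the change in potential energy: W_ext = qΔV = q(V_B − V_A).
At A: distance to the source charge is 0.340 m; V_A = kq₁/r = 139 V.
At B: distance to the source charge is 0.365 m; V_B = kq₁/r = 129 V.
ΔV = V_B − V_A = -9.49 V.
W_ext = qΔV = (6.79×10⁻⁹ C)(-9.49 V) = -6.44×10⁻⁸ J.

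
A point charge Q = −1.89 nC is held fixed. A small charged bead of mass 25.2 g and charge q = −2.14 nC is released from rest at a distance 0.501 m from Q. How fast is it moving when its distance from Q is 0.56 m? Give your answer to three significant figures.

Only the electrostatic force acts, so mechanical energy is conserved: ½mv² = U₁ − U₂ = kQq(1/r₁ − 1/r₂).
U₁ − U₂ = (8.99×10⁹ N·m²/C²)(-1.89×10⁻⁹ C)(-2.14×10⁻⁹ C)(1/0.501 − 1/0.560) = 7.65×10⁻⁹ J.
v = √(2·7.65×10⁻⁹/0.0252) = 7.79×10⁻⁴ m/s.

7.79×10⁻⁴ m/s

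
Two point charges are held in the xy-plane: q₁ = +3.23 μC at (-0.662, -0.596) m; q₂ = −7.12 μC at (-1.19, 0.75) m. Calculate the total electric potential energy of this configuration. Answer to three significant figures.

The assembly work is the sum of pairwise potential energies, U = Σ_{i<j} kqᵢqⱼ/rᵢⱼ.
Pair separations: r₁₂ = 1.45 m.
U = (-0.143) = -0.143 J.

-0.143 J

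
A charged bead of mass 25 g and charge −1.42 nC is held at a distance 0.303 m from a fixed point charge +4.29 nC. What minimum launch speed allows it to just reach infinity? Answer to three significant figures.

To just escape, total mechanical energy must reach zero at infinity: ½mv²_min + U = 0, so ½mv²_min = −U = |kQq|/r.
|U| = |kQq|/r = (8.99×10⁹ N·m²/C²)(4.29×10⁻⁹)(1.42×10⁻⁹)/(0.303) = 1.81×10⁻⁷ J.
v_min = √(2|U|/m) = √(2·1.81×10⁻⁷/0.0250) = 3.80×10⁻³ m/s.

3.80×10⁻³ m/s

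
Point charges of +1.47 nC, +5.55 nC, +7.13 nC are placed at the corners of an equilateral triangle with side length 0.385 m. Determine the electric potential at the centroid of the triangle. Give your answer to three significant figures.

The total potential is the scalar sum of each charge's contribution, V = Σ kqᵢ/rᵢ.
The distance from each vertex to the centroid is a/√3 = 0.222 m.
V = k[(1.47×10⁻⁹)/(0.222) + (5.55×10⁻⁹)/(0.222) + (7.13×10⁻⁹)/(0.222)] = 572 V.

572 V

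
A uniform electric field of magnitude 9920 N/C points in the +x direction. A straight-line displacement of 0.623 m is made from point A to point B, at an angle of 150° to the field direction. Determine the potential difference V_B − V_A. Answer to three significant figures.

Only the component of displacement along E changes the potential: ΔV = −E·d·cosθ.
ΔV = −(9920 V/m)(0.623 m)cos150° = 5350 V.

5350 V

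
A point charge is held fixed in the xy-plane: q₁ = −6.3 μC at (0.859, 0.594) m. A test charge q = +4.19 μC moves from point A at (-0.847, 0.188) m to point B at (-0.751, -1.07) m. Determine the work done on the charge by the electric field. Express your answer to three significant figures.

The work done by the electric force is W_field = −ΔU = −q(V_B − V_A) = q(V_A − V_B).
At A: distance to the source charge is 1.75 m; V_A = kq₁/r = -3.23×10⁴ V.
At B: distance to the source charge is 2.32 m; V_B = kq₁/r = -2.45×10⁴ V.
ΔV = V_B − V_A = 7840 V.
W_field = −qΔV = −(4.19×10⁻⁶ C)(7840 V) = -0.0328 J.

-0.0328 J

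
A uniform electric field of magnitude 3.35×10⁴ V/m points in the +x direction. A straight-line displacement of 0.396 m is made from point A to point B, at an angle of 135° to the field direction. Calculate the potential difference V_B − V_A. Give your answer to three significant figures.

9380 V

Only the component of displacement along E changes the potential: ΔV = −E·d·cosθ.
ΔV = −(3.35×10⁴ V/m)(0.396 m)cos135° = 9380 V.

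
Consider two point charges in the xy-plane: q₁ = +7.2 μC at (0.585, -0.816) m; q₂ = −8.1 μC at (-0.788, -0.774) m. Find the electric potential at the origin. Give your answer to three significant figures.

Electric potential is a scalar, so the contributions from each charge add algebraically: V = Σ kqᵢ/rᵢ.
Distances from the field point to each charge: r₁ = 1.00 m, r₂ = 1.10 m.
V = k[(7.20×10⁻⁶)/(1.00) + (-8.10×10⁻⁶)/(1.10)] = -1460 V.

-1460 V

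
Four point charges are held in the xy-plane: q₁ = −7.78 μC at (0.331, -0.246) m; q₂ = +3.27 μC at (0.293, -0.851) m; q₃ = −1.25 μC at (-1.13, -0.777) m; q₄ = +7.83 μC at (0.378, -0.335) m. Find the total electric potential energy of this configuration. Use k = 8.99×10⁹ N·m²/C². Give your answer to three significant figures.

The work to assemble the configuration equals its total potential energy, U = Σ kqᵢqⱼ/rᵢⱼ over all pairs.
Pair separations: r₁₂ = 0.606 m, r₁₃ = 1.55 m, r₁₄ = 0.101 m, r₂₃ = 1.42 m, r₂₄ = 0.523 m, r₃₄ = 1.57 m.
Summing all 6 pair terms gives U = -5.40 J.

-5.40 J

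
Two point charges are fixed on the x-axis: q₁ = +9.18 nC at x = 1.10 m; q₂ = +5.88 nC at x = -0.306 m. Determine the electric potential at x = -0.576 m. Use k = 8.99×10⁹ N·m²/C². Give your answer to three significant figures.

245 V

Electric potential is a scalar, so the contributions from each charge add algebraically: V = Σ kqᵢ/rᵢ.
Distances from the field point to each charge: r₁ = 1.68 m, r₂ = 0.270 m.
V = k[(9.18×10⁻⁹)/(1.68) + (5.88×10⁻⁹)/(0.270)] = 245 V.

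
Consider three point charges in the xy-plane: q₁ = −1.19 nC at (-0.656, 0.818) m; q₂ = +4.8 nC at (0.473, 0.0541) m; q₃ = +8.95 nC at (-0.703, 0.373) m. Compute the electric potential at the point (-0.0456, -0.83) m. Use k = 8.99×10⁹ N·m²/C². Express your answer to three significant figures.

The total potential is the scalar sum of each charge's contribution, V = Σ kqᵢ/rᵢ.
Distances from the field point to each charge: r₁ = 1.76 m, r₂ = 1.02 m, r₃ = 1.37 m.
V = k[(-1.19×10⁻⁹)/(1.76) + (4.80×10⁻⁹)/(1.02) + (8.95×10⁻⁹)/(1.37)] = 94.7 V.

94.7 V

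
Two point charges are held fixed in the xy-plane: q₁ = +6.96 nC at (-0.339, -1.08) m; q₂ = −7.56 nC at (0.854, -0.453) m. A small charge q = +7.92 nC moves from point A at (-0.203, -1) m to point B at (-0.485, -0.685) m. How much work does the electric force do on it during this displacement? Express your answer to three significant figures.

The work done by the electric force is W_field = −ΔU = −q(V_B − V_A) = q(V_A − V_B).
At A: distances to the source charges are 0.158 m, 1.19 m; V_A = Σ kqᵢ/rᵢ = 339 V.
At B: distances to the source charges are 0.421 m, 1.36 m; V_B = Σ kqᵢ/rᵢ = 98.6 V.
ΔV = V_B − V_A = -241 V.
W_field = −qΔV = −(7.92×10⁻⁹ C)(-241 V) = 1.91×10⁻⁶ J.

1.91×10⁻⁶ J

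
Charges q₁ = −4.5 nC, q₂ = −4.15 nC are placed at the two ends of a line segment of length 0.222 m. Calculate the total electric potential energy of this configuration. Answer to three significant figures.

7.56×10⁻⁷ J

The assembly work is the sum of pairwise potential energies, U = Σ_{i<j} kqᵢqⱼ/rᵢⱼ.
The separation is r = 0.222 m.
U = (7.56×10⁻⁷) = 7.56×10⁻⁷ J.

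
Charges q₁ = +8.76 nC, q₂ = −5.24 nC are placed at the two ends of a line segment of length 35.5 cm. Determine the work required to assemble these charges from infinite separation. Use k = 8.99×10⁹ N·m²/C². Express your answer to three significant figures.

-1.16×10⁻⁶ J

The assembly work is the sum of pairwise potential energies, U = Σ_{i<j} kqᵢqⱼ/rᵢⱼ.
The separation is r = 0.355 m.
U = (-1.16×10⁻⁶) = -1.16×10⁻⁶ J.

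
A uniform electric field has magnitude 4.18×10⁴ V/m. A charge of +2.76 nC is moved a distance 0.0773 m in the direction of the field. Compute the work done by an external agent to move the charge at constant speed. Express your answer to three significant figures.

The potential change for a displacement 0.0773 m in the direction of the field is ΔV = −Ed = -3230 V.
W_ext = qΔV = -8.92×10⁻⁶ J.

-8.92×10⁻⁶ J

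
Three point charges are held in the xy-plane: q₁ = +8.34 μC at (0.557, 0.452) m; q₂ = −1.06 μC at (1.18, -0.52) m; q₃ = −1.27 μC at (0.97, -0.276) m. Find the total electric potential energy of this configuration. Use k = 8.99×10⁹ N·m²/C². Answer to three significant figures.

The work to assemble the configuration equals its total potential energy, U = Σ kqᵢqⱼ/rᵢⱼ over all pairs.
Pair separations: r₁₂ = 1.15 m, r₁₃ = 0.837 m, r₂₃ = 0.322 m.
U = (-0.0688) + (-0.114) + (0.0376) = -0.145 J.

-0.145 J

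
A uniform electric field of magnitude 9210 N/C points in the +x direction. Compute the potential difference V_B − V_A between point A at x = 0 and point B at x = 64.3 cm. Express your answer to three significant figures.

-5920 V

In a uniform field, potential decreases in the direction of E: V_B − V_A = −E·Δx.
V_B − V_A = −(9210 V/m)(0.643 m) = -5920 V.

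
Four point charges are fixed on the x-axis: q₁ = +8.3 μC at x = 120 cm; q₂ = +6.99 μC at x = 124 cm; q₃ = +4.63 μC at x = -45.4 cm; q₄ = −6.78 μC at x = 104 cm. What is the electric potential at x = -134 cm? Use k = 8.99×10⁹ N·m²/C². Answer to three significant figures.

7.51×10⁴ V

The total potential is the scalar sum of each charge's contribution, V = Σ kqᵢ/rᵢ.
Distances from the field point to each charge: r₁ = 2.54 m, r₂ = 2.58 m, r₃ = 0.886 m, r₄ = 2.38 m.
V = k[(8.30×10⁻⁶)/(2.54) + (6.99×10⁻⁶)/(2.58) + (4.63×10⁻⁶)/(0.886) + (-6.78×10⁻⁶)/(2.38)] = 7.51×10⁴ V.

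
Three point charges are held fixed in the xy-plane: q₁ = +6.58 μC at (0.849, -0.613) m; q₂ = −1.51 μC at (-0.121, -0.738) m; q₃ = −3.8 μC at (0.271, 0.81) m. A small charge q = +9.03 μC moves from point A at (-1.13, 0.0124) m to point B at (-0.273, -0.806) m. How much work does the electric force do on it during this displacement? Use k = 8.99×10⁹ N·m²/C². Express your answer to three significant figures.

0.416 J

The work done by the electric force is W_field = −ΔU = −q(V_B − V_A) = q(V_A − V_B).
At A: distances to the source charges are 2.08 m, 1.26 m, 1.61 m; V_A = Σ kqᵢ/rᵢ = -3480 V.
At B: distances to the source charges are 1.14 m, 0.167 m, 1.71 m; V_B = Σ kqᵢ/rᵢ = -4.96×10⁴ V.
ΔV = V_B − V_A = -4.61×10⁴ V.
W_field = −qΔV = −(9.03×10⁻⁶ C)(-4.61×10⁴ V) = 0.416 J.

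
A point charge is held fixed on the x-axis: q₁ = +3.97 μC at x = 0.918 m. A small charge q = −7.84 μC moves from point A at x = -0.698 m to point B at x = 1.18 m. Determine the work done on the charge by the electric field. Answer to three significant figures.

The work done by the electric force is W_field = −ΔU = −q(V_B − V_A) = q(V_A − V_B).
At A: distance to the source charge is 1.62 m; V_A = kq₁/r = 2.21×10⁴ V.
At B: distance to the source charge is 0.262 m; V_B = kq₁/r = 1.36×10⁵ V.
ΔV = V_B − V_A = 1.14×10⁵ V.
W_field = −qΔV = −(-7.84×10⁻⁶ C)(1.14×10⁵ V) = 0.895 J.

0.895 J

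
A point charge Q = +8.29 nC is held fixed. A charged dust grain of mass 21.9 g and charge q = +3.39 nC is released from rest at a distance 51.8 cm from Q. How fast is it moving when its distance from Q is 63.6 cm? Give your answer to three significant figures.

Only the electrostatic force acts, so mechanical energy is conserved: ½mv² = U₁ − U₂ = kQq(1/r₁ − 1/r₂).
U₁ − U₂ = (8.99×10⁹ N·m²/C²)(8.29×10⁻⁹ C)(3.39×10⁻⁹ C)(1/0.518 − 1/0.636) = 9.05×10⁻⁸ J.
v = √(2·9.05×10⁻⁸/0.0219) = 2.87×10⁻³ m/s.

2.87×10⁻³ m/s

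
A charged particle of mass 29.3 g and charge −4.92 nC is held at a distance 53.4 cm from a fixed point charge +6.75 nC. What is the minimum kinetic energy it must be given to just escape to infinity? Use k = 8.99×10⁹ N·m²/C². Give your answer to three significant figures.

5.59×10⁻⁷ J

To just escape, total mechanical energy must reach zero at infinity: ½mv²_min + U = 0, so ½mv²_min = −U = |kQq|/r.
|U| = |kQq|/r = (8.99×10⁹ N·m²/C²)(6.75×10⁻⁹)(4.92×10⁻⁹)/(0.534) = 5.59×10⁻⁷ J.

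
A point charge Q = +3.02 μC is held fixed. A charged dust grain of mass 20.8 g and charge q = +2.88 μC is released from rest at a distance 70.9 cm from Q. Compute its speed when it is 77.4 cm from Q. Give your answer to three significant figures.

0.944 m/s

Only the electrostatic force acts, so mechanical energy is conserved: ½mv² = U₁ − U₂ = kQq(1/r₁ − 1/r₂).
U₁ − U₂ = (8.99×10⁹ N·m²/C²)(3.02×10⁻⁶ C)(2.88×10⁻⁶ C)(1/0.709 − 1/0.774) = 9.26×10⁻³ J.
v = √(2·9.26×10⁻³/0.0208) = 0.944 m/s.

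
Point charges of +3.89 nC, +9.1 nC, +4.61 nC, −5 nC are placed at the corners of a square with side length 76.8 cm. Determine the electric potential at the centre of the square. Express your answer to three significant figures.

209 V

Electric potential is a scalar, so the contributions from each charge add algebraically: V = Σ kqᵢ/rᵢ.
The distance from each corner to the centre is a√2/2 = 0.543 m.
V = k[(3.89×10⁻⁹)/(0.543) + (9.10×10⁻⁹)/(0.543) + (4.61×10⁻⁹)/(0.543) + (-5.00×10⁻⁹)/(0.543)] = 209 V.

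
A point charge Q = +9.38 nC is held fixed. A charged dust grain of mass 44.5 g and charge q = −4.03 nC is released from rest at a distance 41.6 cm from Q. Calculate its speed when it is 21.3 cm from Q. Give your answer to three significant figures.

5.92×10⁻³ m/s

Only the electrostatic force acts, so mechanical energy is conserved: ½mv² = U₁ − U₂ = kQq(1/r₁ − 1/r₂).
U₁ − U₂ = (8.99×10⁹ N·m²/C²)(9.38×10⁻⁹ C)(-4.03×10⁻⁹ C)(1/0.416 − 1/0.213) = 7.79×10⁻⁷ J.
v = √(2·7.79×10⁻⁷/0.0445) = 5.92×10⁻³ m/s.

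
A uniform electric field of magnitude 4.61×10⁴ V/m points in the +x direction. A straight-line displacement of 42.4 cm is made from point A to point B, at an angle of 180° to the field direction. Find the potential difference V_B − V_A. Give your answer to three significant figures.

Only the component of displacement along E changes the potential: ΔV = −E·d·cosθ.
ΔV = −(4.61×10⁴ V/m)(0.424 m)cos180° = 1.95×10⁴ V.

1.95×10⁴ V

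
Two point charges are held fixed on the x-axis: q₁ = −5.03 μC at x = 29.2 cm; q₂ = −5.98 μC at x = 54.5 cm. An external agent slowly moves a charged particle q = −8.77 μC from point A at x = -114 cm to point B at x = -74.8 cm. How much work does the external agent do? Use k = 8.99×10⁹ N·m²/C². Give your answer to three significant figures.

0.189 J

For quasistatic motion the external work equals the change in potential energy: W_ext = qΔV = q(V_B − V_A).
At A: distances to the source charges are 1.43 m, 1.69 m; V_A = Σ kqᵢ/rᵢ = -6.35×10⁴ V.
At B: distances to the source charges are 1.04 m, 1.29 m; V_B = Σ kqᵢ/rᵢ = -8.51×10⁴ V.
ΔV = V_B − V_A = -2.16×10⁴ V.
W_ext = qΔV = (-8.77×10⁻⁶ C)(-2.16×10⁴ V) = 0.189 J.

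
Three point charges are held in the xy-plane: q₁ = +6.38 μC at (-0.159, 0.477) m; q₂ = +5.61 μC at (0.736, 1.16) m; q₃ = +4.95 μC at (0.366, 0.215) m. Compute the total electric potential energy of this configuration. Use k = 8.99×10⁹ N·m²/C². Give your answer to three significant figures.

The assembly work is the sum of pairwise potential energies, U = Σ_{i<j} kqᵢqⱼ/rᵢⱼ.
Pair separations: r₁₂ = 1.13 m, r₁₃ = 0.587 m, r₂₃ = 1.01 m.
U = (0.286) + (0.484) + (0.246) = 1.02 J.

1.02 J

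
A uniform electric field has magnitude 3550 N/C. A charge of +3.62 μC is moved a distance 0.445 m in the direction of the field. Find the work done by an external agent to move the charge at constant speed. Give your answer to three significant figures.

-5.72×10⁻³ J

The potential change for a displacement 0.445 m in the direction of the field is ΔV = −Ed = -1580 V.
W_ext = qΔV = -5.72×10⁻³ J.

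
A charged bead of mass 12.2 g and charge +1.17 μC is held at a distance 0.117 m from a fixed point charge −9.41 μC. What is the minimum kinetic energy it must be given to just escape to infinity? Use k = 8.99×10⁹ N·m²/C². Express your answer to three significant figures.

To just escape, total mechanical energy must reach zero at infinity: ½mv²_min + U = 0, so ½mv²_min = −U = |kQq|/r.
|U| = |kQq|/r = (8.99×10⁹ N·m²/C²)(9.41×10⁻⁶)(1.17×10⁻⁶)/(0.117) = 0.846 J.

0.846 J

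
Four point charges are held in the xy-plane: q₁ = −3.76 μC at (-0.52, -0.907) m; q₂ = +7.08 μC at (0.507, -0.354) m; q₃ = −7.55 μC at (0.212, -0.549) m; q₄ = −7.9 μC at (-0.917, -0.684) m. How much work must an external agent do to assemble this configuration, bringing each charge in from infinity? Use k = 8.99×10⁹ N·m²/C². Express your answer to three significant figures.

-0.537 J

The assembly work is the sum of pairwise potential energies, U = Σ_{i<j} kqᵢqⱼ/rᵢⱼ.
Pair separations: r₁₂ = 1.17 m, r₁₃ = 0.815 m, r₁₄ = 0.455 m, r₂₃ = 0.354 m, r₂₄ = 1.46 m, r₃₄ = 1.14 m.
Summing all 6 pair terms gives U = -0.537 J.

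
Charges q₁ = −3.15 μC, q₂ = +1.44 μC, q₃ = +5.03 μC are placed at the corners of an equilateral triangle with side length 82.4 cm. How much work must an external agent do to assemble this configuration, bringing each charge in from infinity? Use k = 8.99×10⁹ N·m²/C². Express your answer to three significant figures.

The assembly work is the sum of pairwise potential energies, U = Σ_{i<j} kqᵢqⱼ/rᵢⱼ.
All three pair separations equal the side length, 0.824 m.
U = (-0.0495) + (-0.173) + (0.0790) = -0.143 J.

-0.143 J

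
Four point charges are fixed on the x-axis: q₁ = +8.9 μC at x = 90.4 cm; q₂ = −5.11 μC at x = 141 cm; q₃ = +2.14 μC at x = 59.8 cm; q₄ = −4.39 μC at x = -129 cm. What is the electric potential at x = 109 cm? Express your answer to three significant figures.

3.09×10⁵ V

The total potential is the scalar sum of each charge's contribution, V = Σ kqᵢ/rᵢ.
Distances from the field point to each charge: r₁ = 0.186 m, r₂ = 0.320 m, r₃ = 0.492 m, r₄ = 2.38 m.
V = k[(8.90×10⁻⁶)/(0.186) + (-5.11×10⁻⁶)/(0.320) + (2.14×10⁻⁶)/(0.492) + (-4.39×10⁻⁶)/(2.38)] = 3.09×10⁵ V.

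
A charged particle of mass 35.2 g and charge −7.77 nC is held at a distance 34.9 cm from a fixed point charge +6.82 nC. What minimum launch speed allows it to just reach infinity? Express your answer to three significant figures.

8.81×10⁻³ m/s

To just escape, total mechanical energy must reach zero at infinity: ½mv²_min + U = 0, so ½mv²_min = −U = |kQq|/r.
|U| = |kQq|/r = (8.99×10⁹ N·m²/C²)(6.82×10⁻⁹)(7.77×10⁻⁹)/(0.349) = 1.37×10⁻⁶ J.
v_min = √(2|U|/m) = √(2·1.37×10⁻⁶/0.0352) = 8.81×10⁻³ m/s.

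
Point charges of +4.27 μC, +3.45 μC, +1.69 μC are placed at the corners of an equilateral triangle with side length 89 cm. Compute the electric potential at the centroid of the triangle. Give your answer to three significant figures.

1.65×10⁵ V

Electric potential is a scalar, so the contributions from each charge add algebraically: V = Σ kqᵢ/rᵢ.
The distance from each vertex to the centroid is a/√3 = 0.514 m.
V = k[(4.27×10⁻⁶)/(0.514) + (3.45×10⁻⁶)/(0.514) + (1.69×10⁻⁶)/(0.514)] = 1.65×10⁵ V.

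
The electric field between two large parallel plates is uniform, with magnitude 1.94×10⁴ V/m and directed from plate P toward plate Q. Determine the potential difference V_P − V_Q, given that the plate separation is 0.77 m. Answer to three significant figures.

In a uniform field, potential decreases in the direction of E: ΔV = −E·d for a displacement d parallel to E.
Going from Q to P is a displacement of 0.77 m opposite to the field, so V_P − V_Q = +Ed = 1.49×10⁴ V.

1.49×10⁴ V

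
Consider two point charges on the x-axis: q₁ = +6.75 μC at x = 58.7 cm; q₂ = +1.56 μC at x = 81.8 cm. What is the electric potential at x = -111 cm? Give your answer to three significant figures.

Electric potential is a scalar, so the contributions from each charge add algebraically: V = Σ kqᵢ/rᵢ.
Distances from the field point to each charge: r₁ = 1.70 m, r₂ = 1.93 m.
V = k[(6.75×10⁻⁶)/(1.70) + (1.56×10⁻⁶)/(1.93)] = 4.30×10⁴ V.

4.30×10⁴ V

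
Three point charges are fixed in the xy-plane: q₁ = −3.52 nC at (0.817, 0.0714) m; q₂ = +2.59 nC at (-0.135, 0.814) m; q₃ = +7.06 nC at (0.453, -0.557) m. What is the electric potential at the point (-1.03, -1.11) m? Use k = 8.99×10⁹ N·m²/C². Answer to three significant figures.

The total potential is the scalar sum of each charge's contribution, V = Σ kqᵢ/rᵢ.
Distances from the field point to each charge: r₁ = 2.19 m, r₂ = 2.12 m, r₃ = 1.58 m.
V = k[(-3.52×10⁻⁹)/(2.19) + (2.59×10⁻⁹)/(2.12) + (7.06×10⁻⁹)/(1.58)] = 36.6 V.

36.6 V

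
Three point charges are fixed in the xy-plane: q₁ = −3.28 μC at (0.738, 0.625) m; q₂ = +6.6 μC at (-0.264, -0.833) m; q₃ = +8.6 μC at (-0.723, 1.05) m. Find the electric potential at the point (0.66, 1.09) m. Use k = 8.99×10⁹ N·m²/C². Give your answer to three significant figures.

2.12×10⁴ V

The total potential is the scalar sum of each charge's contribution, V = Σ kqᵢ/rᵢ.
Distances from the field point to each charge: r₁ = 0.471 m, r₂ = 2.13 m, r₃ = 1.38 m.
V = k[(-3.28×10⁻⁶)/(0.471) + (6.60×10⁻⁶)/(2.13) + (8.60×10⁻⁶)/(1.38)] = 2.12×10⁴ V.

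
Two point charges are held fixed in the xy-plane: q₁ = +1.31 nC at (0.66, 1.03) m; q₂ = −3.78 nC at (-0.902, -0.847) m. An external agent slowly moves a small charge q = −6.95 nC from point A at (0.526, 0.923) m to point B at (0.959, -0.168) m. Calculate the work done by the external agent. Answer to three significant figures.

For quasistatic motion the external work equals the change in potential energy: W_ext = qΔV = q(V_B − V_A).
At A: distances to the source charges are 0.171 m, 2.27 m; V_A = Σ kqᵢ/rᵢ = 53.7 V.
At B: distances to the source charges are 1.23 m, 1.98 m; V_B = Σ kqᵢ/rᵢ = -7.62 V.
ΔV = V_B − V_A = -61.4 V.
W_ext = qΔV = (-6.95×10⁻⁹ C)(-61.4 V) = 4.26×10⁻⁷ J.

4.26×10⁻⁷ J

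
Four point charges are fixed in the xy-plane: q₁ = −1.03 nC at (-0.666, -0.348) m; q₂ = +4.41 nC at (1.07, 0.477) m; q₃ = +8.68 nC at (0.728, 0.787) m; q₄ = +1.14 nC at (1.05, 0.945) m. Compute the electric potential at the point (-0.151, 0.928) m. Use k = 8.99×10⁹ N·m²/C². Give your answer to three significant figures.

120 V

Electric potential is a scalar, so the contributions from each charge add algebraically: V = Σ kqᵢ/rᵢ.
Distances from the field point to each charge: r₁ = 1.38 m, r₂ = 1.30 m, r₃ = 0.890 m, r₄ = 1.20 m.
V = k[(-1.03×10⁻⁹)/(1.38) + (4.41×10⁻⁹)/(1.30) + (8.68×10⁻⁹)/(0.890) + (1.14×10⁻⁹)/(1.20)] = 120 V.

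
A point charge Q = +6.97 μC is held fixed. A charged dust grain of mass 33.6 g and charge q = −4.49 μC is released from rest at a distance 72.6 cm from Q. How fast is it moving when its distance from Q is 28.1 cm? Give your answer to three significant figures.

6.04 m/s

Only the electrostatic force acts, so mechanical energy is conserved: ½mv² = U₁ − U₂ = kQq(1/r₁ − 1/r₂).
U₁ − U₂ = (8.99×10⁹ N·m²/C²)(6.97×10⁻⁶ C)(-4.49×10⁻⁶ C)(1/0.726 − 1/0.281) = 0.614 J.
v = √(2·0.614/0.0336) = 6.04 m/s.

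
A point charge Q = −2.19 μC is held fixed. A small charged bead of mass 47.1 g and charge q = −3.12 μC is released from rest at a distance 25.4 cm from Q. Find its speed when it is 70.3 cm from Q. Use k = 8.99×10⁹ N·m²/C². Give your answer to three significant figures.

2.56 m/s

Only the electrostatic force acts, so mechanical energy is conserved: ½mv² = U₁ − U₂ = kQq(1/r₁ − 1/r₂).
U₁ − U₂ = (8.99×10⁹ N·m²/C²)(-2.19×10⁻⁶ C)(-3.12×10⁻⁶ C)(1/0.254 − 1/0.703) = 0.154 J.
v = √(2·0.154/0.0471) = 2.56 m/s.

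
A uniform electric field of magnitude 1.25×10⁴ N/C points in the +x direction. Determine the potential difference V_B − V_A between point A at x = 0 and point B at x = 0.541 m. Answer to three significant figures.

-6760 V

In a uniform field, potential decreases in the direction of E: V_B − V_A = −E·Δx.
V_B − V_A = −(1.25×10⁴ V/m)(0.541 m) = -6760 V.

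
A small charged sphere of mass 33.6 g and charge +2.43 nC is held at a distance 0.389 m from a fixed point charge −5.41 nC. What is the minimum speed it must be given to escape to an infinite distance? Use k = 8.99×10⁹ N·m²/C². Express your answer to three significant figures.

To just escape, total mechanical energy must reach zero at infinity: ½mv²_min + U = 0, so ½mv²_min = −U = |kQq|/r.
|U| = |kQq|/r = (8.99×10⁹ N·m²/C²)(5.41×10⁻⁹)(2.43×10⁻⁹)/(0.389) = 3.04×10⁻⁷ J.
v_min = √(2|U|/m) = √(2·3.04×10⁻⁷/0.0336) = 4.25×10⁻³ m/s.

4.25×10⁻³ m/s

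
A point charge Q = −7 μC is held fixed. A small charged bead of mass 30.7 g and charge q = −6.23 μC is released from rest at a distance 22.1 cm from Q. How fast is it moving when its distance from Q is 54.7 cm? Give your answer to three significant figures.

8.30 m/s

Only the electrostatic force acts, so mechanical energy is conserved: ½mv² = U₁ − U₂ = kQq(1/r₁ − 1/r₂).
U₁ − U₂ = (8.99×10⁹ N·m²/C²)(-7.00×10⁻⁶ C)(-6.23×10⁻⁶ C)(1/0.221 − 1/0.547) = 1.06 J.
v = √(2·1.06/0.0307) = 8.30 m/s.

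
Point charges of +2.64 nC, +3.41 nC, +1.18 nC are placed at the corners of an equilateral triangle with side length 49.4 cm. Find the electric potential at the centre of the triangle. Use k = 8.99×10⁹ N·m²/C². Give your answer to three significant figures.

Electric potential is a scalar, so the contributions from each charge add algebraically: V = Σ kqᵢ/rᵢ.
The distance from each vertex to the centroid is a/√3 = 0.285 m.
V = k[(2.64×10⁻⁹)/(0.285) + (3.41×10⁻⁹)/(0.285) + (1.18×10⁻⁹)/(0.285)] = 228 V.

228 V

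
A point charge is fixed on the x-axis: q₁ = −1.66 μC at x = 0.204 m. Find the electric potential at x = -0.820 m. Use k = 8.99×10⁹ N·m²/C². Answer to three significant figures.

The total potential is the scalar sum of each charge's contribution, V = Σ kqᵢ/rᵢ.
V = k[(-1.66×10⁻⁶)/(1.02)] = -1.46×10⁴ V.

-1.46×10⁴ V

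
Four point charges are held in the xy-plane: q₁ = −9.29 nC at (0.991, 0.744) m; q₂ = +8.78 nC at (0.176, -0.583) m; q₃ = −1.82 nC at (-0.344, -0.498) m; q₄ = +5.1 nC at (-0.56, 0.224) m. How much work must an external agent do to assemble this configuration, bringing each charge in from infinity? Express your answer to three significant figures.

The work to assemble the configuration equals its total potential energy, U = Σ kqᵢqⱼ/rᵢⱼ over all pairs.
Pair separations: r₁₂ = 1.56 m, r₁₃ = 1.82 m, r₁₄ = 1.64 m, r₂₃ = 0.527 m, r₂₄ = 1.09 m, r₃₄ = 0.754 m.
Summing all 6 pair terms gives U = -6.63×10⁻⁷ J.

-6.63×10⁻⁷ J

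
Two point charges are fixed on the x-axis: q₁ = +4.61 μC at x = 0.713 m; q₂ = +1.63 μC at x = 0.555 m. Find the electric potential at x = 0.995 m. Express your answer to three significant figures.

1.80×10⁵ V

Electric potential is a scalar, so the contributions from each charge add algebraically: V = Σ kqᵢ/rᵢ.
Distances from the field point to each charge: r₁ = 0.282 m, r₂ = 0.440 m.
V = k[(4.61×10⁻⁶)/(0.282) + (1.63×10⁻⁶)/(0.440)] = 1.80×10⁵ V.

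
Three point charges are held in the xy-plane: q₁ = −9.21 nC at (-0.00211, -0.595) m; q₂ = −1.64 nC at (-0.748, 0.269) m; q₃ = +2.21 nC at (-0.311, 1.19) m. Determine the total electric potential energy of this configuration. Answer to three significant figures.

-1.40×10⁻⁸ J

The work to assemble the configuration equals its total potential energy, U = Σ kqᵢqⱼ/rᵢⱼ over all pairs.
Pair separations: r₁₂ = 1.14 m, r₁₃ = 1.81 m, r₂₃ = 1.02 m.
U = (1.19×10⁻⁷) + (-1.01×10⁻⁷) + (-3.20×10⁻⁸) = -1.40×10⁻⁸ J.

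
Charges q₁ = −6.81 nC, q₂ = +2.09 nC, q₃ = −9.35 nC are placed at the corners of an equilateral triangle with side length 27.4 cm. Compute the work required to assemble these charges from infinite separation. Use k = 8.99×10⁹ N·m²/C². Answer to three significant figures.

9.81×10⁻⁷ J

The work to assemble the configuration equals its total potential energy, U = Σ kqᵢqⱼ/rᵢⱼ over all pairs.
All three pair separations equal the side length, 0.274 m.
U = (-4.67×10⁻⁷) + (2.09×10⁻⁶) + (-6.41×10⁻⁷) = 9.81×10⁻⁷ J.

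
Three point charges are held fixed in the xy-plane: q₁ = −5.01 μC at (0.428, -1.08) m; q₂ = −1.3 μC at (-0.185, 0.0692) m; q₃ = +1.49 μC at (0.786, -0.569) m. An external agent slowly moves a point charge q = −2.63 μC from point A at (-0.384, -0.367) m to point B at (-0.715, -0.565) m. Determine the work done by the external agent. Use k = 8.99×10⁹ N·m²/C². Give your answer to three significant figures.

For quasistatic motion the external work equals the change in potential energy: W_ext = qΔV = q(V_B − V_A).
At A: distances to the source charges are 1.08 m, 0.479 m, 1.19 m; V_A = Σ kqᵢ/rᵢ = -5.48×10⁴ V.
At B: distances to the source charges are 1.25 m, 0.827 m, 1.50 m; V_B = Σ kqᵢ/rᵢ = -4.11×10⁴ V.
ΔV = V_B − V_A = 1.36×10⁴ V.
W_ext = qΔV = (-2.63×10⁻⁶ C)(1.36×10⁴ V) = -0.0359 J.

-0.0359 J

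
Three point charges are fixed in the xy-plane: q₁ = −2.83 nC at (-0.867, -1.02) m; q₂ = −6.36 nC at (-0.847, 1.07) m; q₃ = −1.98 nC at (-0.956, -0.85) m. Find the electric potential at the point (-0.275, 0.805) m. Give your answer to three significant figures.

-114 V

Electric potential is a scalar, so the contributions from each charge add algebraically: V = Σ kqᵢ/rᵢ.
Distances from the field point to each charge: r₁ = 1.92 m, r₂ = 0.630 m, r₃ = 1.79 m.
V = k[(-2.83×10⁻⁹)/(1.92) + (-6.36×10⁻⁹)/(0.630) + (-1.98×10⁻⁹)/(1.79)] = -114 V.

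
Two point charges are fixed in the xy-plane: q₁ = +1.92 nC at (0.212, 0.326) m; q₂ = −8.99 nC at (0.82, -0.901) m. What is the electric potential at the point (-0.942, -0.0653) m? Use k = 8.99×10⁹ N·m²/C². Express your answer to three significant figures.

-27.3 V

The total potential is the scalar sum of each charge's contribution, V = Σ kqᵢ/rᵢ.
Distances from the field point to each charge: r₁ = 1.22 m, r₂ = 1.95 m.
V = k[(1.92×10⁻⁹)/(1.22) + (-8.99×10⁻⁹)/(1.95)] = -27.3 V.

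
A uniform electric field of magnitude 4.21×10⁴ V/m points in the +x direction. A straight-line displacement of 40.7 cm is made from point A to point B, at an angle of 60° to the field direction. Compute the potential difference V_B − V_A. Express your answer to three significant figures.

-8570 V

Only the component of displacement along E changes the potential: ΔV = −E·d·cosθ.
ΔV = −(4.21×10⁴ V/m)(0.407 m)cos60° = -8570 V.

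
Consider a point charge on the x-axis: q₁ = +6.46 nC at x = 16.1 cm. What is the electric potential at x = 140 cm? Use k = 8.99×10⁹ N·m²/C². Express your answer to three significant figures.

Electric potential is a scalar, so the contributions from each charge add algebraically: V = Σ kqᵢ/rᵢ.
V = k[(6.46×10⁻⁹)/(1.24)] = 46.9 V.

46.9 V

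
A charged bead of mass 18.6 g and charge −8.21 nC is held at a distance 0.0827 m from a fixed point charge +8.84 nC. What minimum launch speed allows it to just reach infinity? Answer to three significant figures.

To just escape, total mechanical energy must reach zero at infinity: ½mv²_min + U = 0, so ½mv²_min = −U = |kQq|/r.
|U| = |kQq|/r = (8.99×10⁹ N·m²/C²)(8.84×10⁻⁹)(8.21×10⁻⁹)/(0.0827) = 7.89×10⁻⁶ J.
v_min = √(2|U|/m) = √(2·7.89×10⁻⁶/0.0186) = 0.0291 m/s.

0.0291 m/s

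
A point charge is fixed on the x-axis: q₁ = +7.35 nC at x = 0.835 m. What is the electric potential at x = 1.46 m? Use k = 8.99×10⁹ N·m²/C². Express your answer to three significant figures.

Electric potential is a scalar, so the contributions from each charge add algebraically: V = Σ kqᵢ/rᵢ.
V = k[(7.35×10⁻⁹)/(0.625)] = 106 V.

106 V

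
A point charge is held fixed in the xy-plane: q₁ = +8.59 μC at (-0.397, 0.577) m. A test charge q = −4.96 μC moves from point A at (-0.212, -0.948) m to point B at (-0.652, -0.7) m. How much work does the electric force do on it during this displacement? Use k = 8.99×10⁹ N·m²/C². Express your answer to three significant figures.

0.0448 J

The work done by the electric force is W_field = −ΔU = −q(V_B − V_A) = q(V_A − V_B).
At A: distance to the source charge is 1.54 m; V_A = kq₁/r = 5.03×10⁴ V.
At B: distance to the source charge is 1.30 m; V_B = kq₁/r = 5.93×10⁴ V.
ΔV = V_B − V_A = 9030 V.
W_field = −qΔV = −(-4.96×10⁻⁶ C)(9030 V) = 0.0448 J.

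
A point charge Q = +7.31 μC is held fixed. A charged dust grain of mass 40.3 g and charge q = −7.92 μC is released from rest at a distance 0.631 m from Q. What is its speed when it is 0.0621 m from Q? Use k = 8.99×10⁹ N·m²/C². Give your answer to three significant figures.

19.4 m/s

Only the electrostatic force acts, so mechanical energy is conserved: ½mv² = U₁ − U₂ = kQq(1/r₁ − 1/r₂).
U₁ − U₂ = (8.99×10⁹ N·m²/C²)(7.31×10⁻⁶ C)(-7.92×10⁻⁶ C)(1/0.631 − 1/0.0621) = 7.56 J.
v = √(2·7.56/0.0403) = 19.4 m/s.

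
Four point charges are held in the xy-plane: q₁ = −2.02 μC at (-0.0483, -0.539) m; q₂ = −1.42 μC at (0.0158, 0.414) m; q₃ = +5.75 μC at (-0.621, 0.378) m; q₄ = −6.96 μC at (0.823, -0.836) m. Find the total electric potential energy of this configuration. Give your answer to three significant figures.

-0.178 J

The work to assemble the configuration equals its total potential energy, U = Σ kqᵢqⱼ/rᵢⱼ over all pairs.
Pair separations: r₁₂ = 0.955 m, r₁₃ = 1.08 m, r₁₄ = 0.921 m, r₂₃ = 0.638 m, r₂₄ = 1.49 m, r₃₄ = 1.89 m.
Summing all 6 pair terms gives U = -0.178 J.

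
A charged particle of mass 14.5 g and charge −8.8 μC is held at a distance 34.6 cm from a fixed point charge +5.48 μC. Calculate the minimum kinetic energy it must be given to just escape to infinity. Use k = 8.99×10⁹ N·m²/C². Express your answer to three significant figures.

To just escape, total mechanical energy must reach zero at infinity: ½mv²_min + U = 0, so ½mv²_min = −U = |kQq|/r.
|U| = |kQq|/r = (8.99×10⁹ N·m²/C²)(5.48×10⁻⁶)(8.80×10⁻⁶)/(0.346) = 1.25 J.

1.25 J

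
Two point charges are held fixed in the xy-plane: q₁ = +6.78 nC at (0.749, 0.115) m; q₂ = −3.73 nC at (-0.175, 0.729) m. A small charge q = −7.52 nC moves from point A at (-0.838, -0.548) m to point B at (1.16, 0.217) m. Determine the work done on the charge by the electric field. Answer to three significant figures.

8.15×10⁻⁷ J

The work done by the electric force is W_field = −ΔU = −q(V_B − V_A) = q(V_A − V_B).
At A: distances to the source charges are 1.72 m, 1.44 m; V_A = Σ kqᵢ/rᵢ = 12.1 V.
At B: distances to the source charges are 0.423 m, 1.43 m; V_B = Σ kqᵢ/rᵢ = 120 V.
ΔV = V_B − V_A = 108 V.
W_field = −qΔV = −(-7.52×10⁻⁹ C)(108 V) = 8.15×10⁻⁷ J.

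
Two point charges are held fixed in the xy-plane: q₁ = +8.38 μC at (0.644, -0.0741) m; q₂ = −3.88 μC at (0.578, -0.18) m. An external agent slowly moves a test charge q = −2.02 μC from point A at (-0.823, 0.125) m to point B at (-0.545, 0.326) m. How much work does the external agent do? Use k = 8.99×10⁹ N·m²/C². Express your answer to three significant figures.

-0.0105 J

For quasistatic motion the external work equals the change in potential energy: W_ext = qΔV = q(V_B − V_A).
At A: distances to the source charges are 1.48 m, 1.43 m; V_A = Σ kqᵢ/rᵢ = 2.66×10⁴ V.
At B: distances to the source charges are 1.25 m, 1.23 m; V_B = Σ kqᵢ/rᵢ = 3.17×10⁴ V.
ΔV = V_B − V_A = 5170 V.
W_ext = qΔV = (-2.02×10⁻⁶ C)(5170 V) = -0.0105 J.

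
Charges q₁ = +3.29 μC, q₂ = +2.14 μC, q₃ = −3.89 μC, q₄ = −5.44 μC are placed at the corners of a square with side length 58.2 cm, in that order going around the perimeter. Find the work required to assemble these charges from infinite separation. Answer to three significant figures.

-0.236 J

The work to assemble the configuration equals its total potential energy, U = Σ kqᵢqⱼ/rᵢⱼ over all pairs.
The four side pairs have separation 0.582 m and the two diagonal pairs 0.823 m.
Summing all 6 pair terms gives U = -0.236 J.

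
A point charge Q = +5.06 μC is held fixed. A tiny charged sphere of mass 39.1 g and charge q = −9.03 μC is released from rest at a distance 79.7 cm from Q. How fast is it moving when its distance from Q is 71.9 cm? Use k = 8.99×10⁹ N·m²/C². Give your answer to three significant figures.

1.69 m/s

Only the electrostatic force acts, so mechanical energy is conserved: ½mv² = U₁ − U₂ = kQq(1/r₁ − 1/r₂).
U₁ − U₂ = (8.99×10⁹ N·m²/C²)(5.06×10⁻⁶ C)(-9.03×10⁻⁶ C)(1/0.797 − 1/0.719) = 0.0559 J.
v = √(2·0.0559/0.0391) = 1.69 m/s.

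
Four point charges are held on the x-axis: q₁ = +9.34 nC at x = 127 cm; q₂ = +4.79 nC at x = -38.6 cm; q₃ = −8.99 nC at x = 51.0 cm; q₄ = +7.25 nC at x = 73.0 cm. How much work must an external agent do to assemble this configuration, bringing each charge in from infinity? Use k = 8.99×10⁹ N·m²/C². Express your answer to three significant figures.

The assembly work is the sum of pairwise potential energies, U = Σ_{i<j} kqᵢqⱼ/rᵢⱼ.
Pair separations: r₁₂ = 1.66 m, r₁₃ = 0.760 m, r₁₄ = 0.540 m, r₂₃ = 0.896 m, r₂₄ = 1.12 m, r₃₄ = 0.220 m.
Summing all 6 pair terms gives U = -2.44×10⁻⁶ J.

-2.44×10⁻⁶ J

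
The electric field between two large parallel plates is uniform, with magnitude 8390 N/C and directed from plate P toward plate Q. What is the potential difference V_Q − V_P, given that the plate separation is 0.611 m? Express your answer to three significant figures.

-5130 V

In a uniform field, potential decreases in the direction of E: ΔV = −E·d for a displacement d parallel to E.
Going from P to Q is a displacement of 0.611 m along the field, so V_Q − V_P = −Ed = -5130 V.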